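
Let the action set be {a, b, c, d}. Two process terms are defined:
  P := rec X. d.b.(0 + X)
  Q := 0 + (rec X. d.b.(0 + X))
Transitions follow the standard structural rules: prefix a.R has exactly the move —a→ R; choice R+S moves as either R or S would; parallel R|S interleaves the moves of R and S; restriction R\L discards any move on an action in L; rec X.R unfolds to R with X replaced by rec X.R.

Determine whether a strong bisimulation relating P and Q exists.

LTS(P): 3 reachable states
  p0 = rec X. d.b.(0 + X) has moves —d→ p1
  p1 = b.(0 + (rec X. d.b.(0 + X))) has moves —b→ p2
  p2 = 0 + (rec X. d.b.(0 + X)) has moves —d→ p1
LTS(Q): 2 reachable states
  q0 = 0 + (rec X. d.b.(0 + X)) has moves —d→ q1
  q1 = b.(0 + (rec X. d.b.(0 + X))) has moves —b→ q0
Partition-refinement fixed point:
  B0 = {p0, p2, q0}
  B1 = {p1, q1}
p0 ∈ B0, q0 ∈ B0 → same block

bisimilar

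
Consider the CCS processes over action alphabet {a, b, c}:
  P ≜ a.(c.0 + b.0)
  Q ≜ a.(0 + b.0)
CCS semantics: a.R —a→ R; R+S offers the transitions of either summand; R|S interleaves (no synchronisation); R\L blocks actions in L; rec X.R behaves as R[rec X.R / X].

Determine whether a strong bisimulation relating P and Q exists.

LTS(P): 3 reachable states
  u0 = a.(c.0 + b.0) ⊢ --a--▸ u1
  u1 = c.0 + b.0 ⊢ --b--▸ u2, --c--▸ u2
  u2 = 0 ⊢ (no moves)
LTS(Q): 3 reachable states
  v0 = a.(0 + b.0) ⊢ --a--▸ v1
  v1 = 0 + b.0 ⊢ --b--▸ v2
  v2 = 0 ⊢ (no moves)
Coarsest stable partition (strong bisimilarity classes):
  B0 = {u0}
  B1 = {u1}
  B2 = {u2, v2}
  B3 = {v0}
  B4 = {v1}
u0 ∈ B0, v0 ∈ B3 → different blocks

not bisimilar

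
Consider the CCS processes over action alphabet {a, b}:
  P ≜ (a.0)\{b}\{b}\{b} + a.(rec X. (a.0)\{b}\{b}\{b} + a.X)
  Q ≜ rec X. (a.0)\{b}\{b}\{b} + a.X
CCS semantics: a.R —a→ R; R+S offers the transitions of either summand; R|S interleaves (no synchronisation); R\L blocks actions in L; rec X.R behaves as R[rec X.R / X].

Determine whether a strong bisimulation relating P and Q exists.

YES

P's transition system — 3 states:
  m0 = (a.0)\{b}\{b}\{b} + a.(rec X. (a.0)\{b}\{b}\{b} + a.X) has moves --a--▸ m1, --a--▸ m2
  m1 = 0\{b}\{b}\{b} has moves ·
  m2 = rec X. (a.0)\{b}\{b}\{b} + a.X has moves --a--▸ m1, --a--▸ m2
Q's transition system — 2 states:
  n0 = rec X. (a.0)\{b}\{b}\{b} + a.X has moves --a--▸ n0, --a--▸ n1
  n1 = 0\{b}\{b}\{b} has moves ·
Bisimilarity quotient blocks:
  B0 = {m0, m2, n0}
  B1 = {m1, n1}
m0 ∈ B0, n0 ∈ B0 → same block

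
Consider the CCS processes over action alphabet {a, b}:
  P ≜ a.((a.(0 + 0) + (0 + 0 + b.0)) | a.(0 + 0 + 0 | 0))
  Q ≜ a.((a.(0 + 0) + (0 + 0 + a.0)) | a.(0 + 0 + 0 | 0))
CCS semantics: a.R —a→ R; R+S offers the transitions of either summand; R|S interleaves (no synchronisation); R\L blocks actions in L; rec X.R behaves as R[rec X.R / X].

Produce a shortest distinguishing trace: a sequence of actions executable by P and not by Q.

Reachable graph of P (7 states):
  u0 = a.((a.(0 + 0) + (0 + 0 + b.0)) | a.(0 + 0 + 0 | 0)) :: -a-> u1
  u1 = (a.(0 + 0) + (0 + 0 + b.0)) | a.(0 + 0 + 0 | 0) :: -a-> u2, -a-> u3, -b-> u4
  u2 = (0 + 0) | a.(0 + 0 + 0 | 0) :: -a-> u5
  u3 = (a.(0 + 0) + (0 + 0 + b.0)) | (0 + 0 + 0 | 0) :: -a-> u5, -b-> u6
  u4 = 0 | a.(0 + 0 + 0 | 0) :: -a-> u6
  u5 = (0 + 0) | (0 + 0 + 0 | 0) :: deadlocked
  u6 = 0 | (0 + 0 + 0 | 0) :: deadlocked
Reachable graph of Q (7 states):
  v0 = a.((a.(0 + 0) + (0 + 0 + a.0)) | a.(0 + 0 + 0 | 0)) :: -a-> v1
  v1 = (a.(0 + 0) + (0 + 0 + a.0)) | a.(0 + 0 + 0 | 0) :: -a-> v2, -a-> v3, -a-> v4
  v2 = (0 + 0) | a.(0 + 0 + 0 | 0) :: -a-> v5
  v3 = (a.(0 + 0) + (0 + 0 + a.0)) | (0 + 0 + 0 | 0) :: -a-> v5, -a-> v6
  v4 = 0 | a.(0 + 0 + 0 | 0) :: -a-> v6
  v5 = (0 + 0) | (0 + 0 + 0 | 0) :: deadlocked
  v6 = 0 | (0 + 0 + 0 | 0) :: deadlocked
Trace ⟨ab⟩ through P, begin at {u0}:
  after a @ step 1: {u1}
  after b @ step 2: {u4}
  ✓ P
Trace ⟨ab⟩ through Q, begin at {v0}:
  after a @ step 1: {v1}
  after b @ step 2: ∅  — Q cannot continue

ab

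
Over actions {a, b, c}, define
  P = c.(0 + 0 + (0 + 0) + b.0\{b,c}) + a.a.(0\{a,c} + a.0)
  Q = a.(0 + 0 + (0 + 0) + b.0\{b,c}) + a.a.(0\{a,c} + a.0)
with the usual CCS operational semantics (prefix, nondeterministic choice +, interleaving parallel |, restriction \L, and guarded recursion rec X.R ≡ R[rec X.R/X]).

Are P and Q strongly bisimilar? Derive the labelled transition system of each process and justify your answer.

P's transition system — 6 states:
  m0 = c.(0 + 0 + (0 + 0) + b.0\{b,c}) + a.a.(0\{a,c} + a.0) :: -a-> m1, -c-> m2
  m1 = a.(0\{a,c} + a.0) :: -a-> m3
  m2 = 0 + 0 + (0 + 0) + b.0\{b,c} :: -b-> m4
  m3 = 0\{a,c} + a.0 :: -a-> m5
  m4 = 0\{b,c} :: (no moves)
  m5 = 0 :: (no moves)
Q's transition system — 6 states:
  n0 = a.(0 + 0 + (0 + 0) + b.0\{b,c}) + a.a.(0\{a,c} + a.0) :: -a-> n1, -a-> n2
  n1 = 0 + 0 + (0 + 0) + b.0\{b,c} :: -b-> n3
  n2 = a.(0\{a,c} + a.0) :: -a-> n4
  n3 = 0\{b,c} :: (no moves)
  n4 = 0\{a,c} + a.0 :: -a-> n5
  n5 = 0 :: (no moves)
Coarsest stable partition (strong bisimilarity classes):
  B0 = {m0}
  B1 = {m2, n1}
  B2 = {m4, m5, n3, n5}
  B3 = {m1, n2}
  B4 = {m3, n4}
  B5 = {n0}
m0 ∈ B0, n0 ∈ B5 → different blocks

P ≁ Q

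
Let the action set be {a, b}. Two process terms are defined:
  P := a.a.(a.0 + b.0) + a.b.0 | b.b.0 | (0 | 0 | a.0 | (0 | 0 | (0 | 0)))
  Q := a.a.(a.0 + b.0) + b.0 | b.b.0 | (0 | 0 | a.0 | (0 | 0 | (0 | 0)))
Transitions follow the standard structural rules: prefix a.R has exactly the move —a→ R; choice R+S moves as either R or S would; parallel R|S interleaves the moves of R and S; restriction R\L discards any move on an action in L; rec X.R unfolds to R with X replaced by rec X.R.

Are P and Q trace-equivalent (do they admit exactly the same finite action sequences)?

Reachable graph of P (21 states):
  p0 = a.a.(a.0 + b.0) + a.b.0 | b.b.0 | (0 | 0 | a.0 | (0 | 0 | (0 | 0))) has moves ··a··> p1, ··a··> p2, ··a··> p3, ··b··> p4
  p1 = a.(a.0 + b.0) has moves ··a··> p5
  p2 = a.b.0 | b.b.0 | (0 | 0 | 0 | (0 | 0 | (0 | 0))) has moves ··a··> p6, ··b··> p7
  p3 = b.0 | b.b.0 | (0 | 0 | a.0 | (0 | 0 | (0 | 0))) has moves ··a··> p6, ··b··> p8, ··b··> p9
  p4 = a.b.0 | b.0 | (0 | 0 | a.0 | (0 | 0 | (0 | 0))) has moves ··a··> p7, ··a··> p9, ··b··> p10
  p5 = a.0 + b.0 has moves ··a··> p11, ··b··> p11
  p6 = b.0 | b.b.0 | (0 | 0 | 0 | (0 | 0 | (0 | 0))) has moves ··b··> p12, ··b··> p13
  p7 = a.b.0 | b.0 | (0 | 0 | 0 | (0 | 0 | (0 | 0))) has moves ··a··> p13, ··b··> p14
  p8 = 0 | b.b.0 | (0 | 0 | a.0 | (0 | 0 | (0 | 0))) has moves ··a··> p12, ··b··> p15
  p9 = b.0 | b.0 | (0 | 0 | a.0 | (0 | 0 | (0 | 0))) has moves ··a··> p13, ··b··> p15, ··b··> p16
  p10 = a.b.0 | 0 | (0 | 0 | a.0 | (0 | 0 | (0 | 0))) has moves ··a··> p14, ··a··> p16
  p11 = 0 has moves ∅
  p12 = 0 | b.b.0 | (0 | 0 | 0 | (0 | 0 | (0 | 0))) has moves ··b··> p17
  p13 = b.0 | b.0 | (0 | 0 | 0 | (0 | 0 | (0 | 0))) has moves ··b··> p17, ··b··> p18
  p14 = a.b.0 | 0 | (0 | 0 | 0 | (0 | 0 | (0 | 0))) has moves ··a··> p18
  p15 = 0 | b.0 | (0 | 0 | a.0 | (0 | 0 | (0 | 0))) has moves ··a··> p17, ··b··> p19
  p16 = b.0 | 0 | (0 | 0 | a.0 | (0 | 0 | (0 | 0))) has moves ··a··> p18, ··b··> p19
  p17 = 0 | b.0 | (0 | 0 | 0 | (0 | 0 | (0 | 0))) has moves ··b··> p20
  p18 = b.0 | 0 | (0 | 0 | 0 | (0 | 0 | (0 | 0))) has moves ··b··> p20
  p19 = 0 | 0 | (0 | 0 | a.0 | (0 | 0 | (0 | 0))) has moves ··a··> p20
  p20 = 0 | 0 | (0 | 0 | 0 | (0 | 0 | (0 | 0))) has moves ∅
Reachable graph of Q (15 states):
  q0 = a.a.(a.0 + b.0) + b.0 | b.b.0 | (0 | 0 | a.0 | (0 | 0 | (0 | 0))) has moves ··a··> q1, ··a··> q2, ··b··> q3, ··b··> q4
  q1 = a.(a.0 + b.0) has moves ··a··> q5
  q2 = b.0 | b.b.0 | (0 | 0 | 0 | (0 | 0 | (0 | 0))) has moves ··b··> q6, ··b··> q7
  q3 = 0 | b.b.0 | (0 | 0 | a.0 | (0 | 0 | (0 | 0))) has moves ··a··> q6, ··b··> q8
  q4 = b.0 | b.0 | (0 | 0 | a.0 | (0 | 0 | (0 | 0))) has moves ··a··> q7, ··b··> q8, ··b··> q9
  q5 = a.0 + b.0 has moves ··a··> q10, ··b··> q10
  q6 = 0 | b.b.0 | (0 | 0 | 0 | (0 | 0 | (0 | 0))) has moves ··b··> q11
  q7 = b.0 | b.0 | (0 | 0 | 0 | (0 | 0 | (0 | 0))) has moves ··b··> q11, ··b··> q12
  q8 = 0 | b.0 | (0 | 0 | a.0 | (0 | 0 | (0 | 0))) has moves ··a··> q11, ··b··> q13
  q9 = b.0 | 0 | (0 | 0 | a.0 | (0 | 0 | (0 | 0))) has moves ··a··> q12, ··b··> q13
  q10 = 0 has moves ∅
  q11 = 0 | b.0 | (0 | 0 | 0 | (0 | 0 | (0 | 0))) has moves ··b··> q14
  q12 = b.0 | 0 | (0 | 0 | 0 | (0 | 0 | (0 | 0))) has moves ··b··> q14
  q13 = 0 | 0 | (0 | 0 | a.0 | (0 | 0 | (0 | 0))) has moves ··a··> q14
  q14 = 0 | 0 | (0 | 0 | 0 | (0 | 0 | (0 | 0))) has moves ∅
Executing aba from P (initial set {p0}):
  after a @ step 1: {p1, p2, p3}
  after b @ step 2: {p7, p8, p9}
  after a @ step 3: {p12, p13}
  — P admits the full trace.
Executing aba from Q (initial set {q0}):
  after a @ step 1: {q1, q2}
  after b @ step 2: {q6, q7}
  after a @ step 3: ∅ (Q stuck)

traces(P) ≠ traces(Q) — witness ⟨aba⟩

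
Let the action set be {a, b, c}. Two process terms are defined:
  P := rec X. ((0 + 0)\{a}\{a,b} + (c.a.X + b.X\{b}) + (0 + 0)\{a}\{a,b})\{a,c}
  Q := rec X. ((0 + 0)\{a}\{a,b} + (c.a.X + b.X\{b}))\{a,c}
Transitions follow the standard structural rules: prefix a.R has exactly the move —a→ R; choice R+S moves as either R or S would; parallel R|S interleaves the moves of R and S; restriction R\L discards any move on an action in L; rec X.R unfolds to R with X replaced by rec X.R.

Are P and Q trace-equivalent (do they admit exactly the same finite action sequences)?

P's transition system — 2 states:
  p0 = rec X. ((0 + 0)\{a}\{a,b} + (c.a.X + b.X\{b}) + (0 + 0)\{a}\{a,b})\{a,c} ⊢ ··b··> p1
  p1 = (rec X. ((0 + 0)\{a}\{a,b} + (c.a.X + b.X\{b}) + (0 + 0)\{a}\{a,b})\{a,c})\{b}\{a,c} ⊢ stopped
Q's transition system — 2 states:
  q0 = rec X. ((0 + 0)\{a}\{a,b} + (c.a.X + b.X\{b}))\{a,c} ⊢ ··b··> q1
  q1 = (rec X. ((0 + 0)\{a}\{a,b} + (c.a.X + b.X\{b}))\{a,c})\{b}\{a,c} ⊢ stopped
Partition-refinement fixed point:
  B0 = {p0, q0}
  B1 = {p1, q1}
p0 ∈ B0, q0 ∈ B0 → same block
Bisimilar ⇒ trace-equivalent.

traces(P) = traces(Q)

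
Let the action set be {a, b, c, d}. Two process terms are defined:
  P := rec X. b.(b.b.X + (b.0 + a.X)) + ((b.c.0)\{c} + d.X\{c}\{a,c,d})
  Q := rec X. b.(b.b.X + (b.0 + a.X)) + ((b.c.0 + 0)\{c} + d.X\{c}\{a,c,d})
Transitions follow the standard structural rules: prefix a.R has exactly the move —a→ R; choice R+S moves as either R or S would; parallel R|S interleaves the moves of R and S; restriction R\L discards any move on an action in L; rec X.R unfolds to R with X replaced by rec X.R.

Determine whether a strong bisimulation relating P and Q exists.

bisimilar

LTS(P): 10 reachable states
  p0 = rec X. b.(b.b.X + (b.0 + a.X)) + ((b.c.0)\{c} + d.X\{c}\{a,c,d}) :: -b-> p1, -b-> p2, -d-> p3
  p1 = (c.0)\{c} :: deadlocked
  p2 = b.b.(rec X. b.(b.b.X + (b.0 + a.X)) + ((b.c.0)\{c} + d.X\{c}\{a,c,d})) + (b.0 + a.(rec X. b.(b.b.X + (b.0 + a.X)) + ((b.c.0)\{c} + d.X\{c}\{a,c,d}))) :: -a-> p0, -b-> p4, -b-> p5
  p3 = (rec X. b.(b.b.X + (b.0 + a.X)) + ((b.c.0)\{c} + d.X\{c}\{a,c,d}))\{c}\{a,c,d} :: -b-> p6, -b-> p7
  p4 = 0 :: deadlocked
  p5 = b.(rec X. b.(b.b.X + (b.0 + a.X)) + ((b.c.0)\{c} + d.X\{c}\{a,c,d})) :: -b-> p0
  p6 = (b.b.(rec X. b.(b.b.X + (b.0 + a.X)) + ((b.c.0)\{c} + d.X\{c}\{a,c,d})) + (b.0 + a.(rec X. b.(b.b.X + (b.0 + a.X)) + ((b.c.0)\{c} + d.X\{c}\{a,c,d}))))\{c}\{a,c,d} :: -b-> p8, -b-> p9
  p7 = (c.0)\{c}\{c}\{a,c,d} :: deadlocked
  p8 = (b.(rec X. b.(b.b.X + (b.0 + a.X)) + ((b.c.0)\{c} + d.X\{c}\{a,c,d})))\{c}\{a,c,d} :: -b-> p3
  p9 = 0\{c}\{a,c,d} :: deadlocked
LTS(Q): 10 reachable states
  q0 = rec X. b.(b.b.X + (b.0 + a.X)) + ((b.c.0 + 0)\{c} + d.X\{c}\{a,c,d}) :: -b-> q1, -b-> q2, -d-> q3
  q1 = (c.0)\{c} :: deadlocked
  q2 = b.b.(rec X. b.(b.b.X + (b.0 + a.X)) + ((b.c.0 + 0)\{c} + d.X\{c}\{a,c,d})) + (b.0 + a.(rec X. b.(b.b.X + (b.0 + a.X)) + ((b.c.0 + 0)\{c} + d.X\{c}\{a,c,d}))) :: -a-> q0, -b-> q4, -b-> q5
  q3 = (rec X. b.(b.b.X + (b.0 + a.X)) + ((b.c.0 + 0)\{c} + d.X\{c}\{a,c,d}))\{c}\{a,c,d} :: -b-> q6, -b-> q7
  q4 = 0 :: deadlocked
  q5 = b.(rec X. b.(b.b.X + (b.0 + a.X)) + ((b.c.0 + 0)\{c} + d.X\{c}\{a,c,d})) :: -b-> q0
  q6 = (b.b.(rec X. b.(b.b.X + (b.0 + a.X)) + ((b.c.0 + 0)\{c} + d.X\{c}\{a,c,d})) + (b.0 + a.(rec X. b.(b.b.X + (b.0 + a.X)) + ((b.c.0 + 0)\{c} + d.X\{c}\{a,c,d}))))\{c}\{a,c,d} :: -b-> q8, -b-> q9
  q7 = (c.0)\{c}\{c}\{a,c,d} :: deadlocked
  q8 = (b.(rec X. b.(b.b.X + (b.0 + a.X)) + ((b.c.0 + 0)\{c} + d.X\{c}\{a,c,d})))\{c}\{a,c,d} :: -b-> q3
  q9 = 0\{c}\{a,c,d} :: deadlocked
Bisimilarity quotient blocks:
  B0 = {p0, q0}
  B1 = {p2, q2}
  B2 = {p5, q5}
  B3 = {p1, p4, p7, p9, q1, q4, q7, q9}
  B4 = {p3, q3}
  B5 = {p6, q6}
  B6 = {p8, q8}
p0 ∈ B0, q0 ∈ B0 → same block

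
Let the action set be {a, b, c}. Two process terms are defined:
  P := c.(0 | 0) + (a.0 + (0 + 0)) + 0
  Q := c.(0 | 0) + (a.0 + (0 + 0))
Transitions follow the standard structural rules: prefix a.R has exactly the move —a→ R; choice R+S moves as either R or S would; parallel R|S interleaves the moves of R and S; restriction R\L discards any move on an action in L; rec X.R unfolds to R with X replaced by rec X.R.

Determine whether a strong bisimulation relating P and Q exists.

Reachable graph of P (3 states):
  p0 = c.(0 | 0) + (a.0 + (0 + 0)) + 0 ⊢ -a-> p1, -c-> p2
  p1 = 0 ⊢ deadlocked
  p2 = 0 | 0 ⊢ deadlocked
Reachable graph of Q (3 states):
  q0 = c.(0 | 0) + (a.0 + (0 + 0)) ⊢ -a-> q1, -c-> q2
  q1 = 0 ⊢ deadlocked
  q2 = 0 | 0 ⊢ deadlocked
Partition-refinement fixed point:
  B0 = {p0, q0}
  B1 = {p1, p2, q1, q2}
p0 ∈ B0, q0 ∈ B0 → same block

YES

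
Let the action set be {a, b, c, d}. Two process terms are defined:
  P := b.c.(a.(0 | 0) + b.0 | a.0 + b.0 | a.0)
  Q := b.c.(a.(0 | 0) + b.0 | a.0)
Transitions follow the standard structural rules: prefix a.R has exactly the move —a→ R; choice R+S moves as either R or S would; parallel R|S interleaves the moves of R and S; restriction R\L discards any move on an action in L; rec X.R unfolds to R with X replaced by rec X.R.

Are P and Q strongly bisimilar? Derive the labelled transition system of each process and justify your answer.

LTS(P): 6 reachable states
  u0 = b.c.(a.(0 | 0) + b.0 | a.0 + b.0 | a.0) :: —b→ u1
  u1 = c.(a.(0 | 0) + b.0 | a.0 + b.0 | a.0) :: —c→ u2
  u2 = a.(0 | 0) + b.0 | a.0 + b.0 | a.0 :: —a→ u3, —a→ u4, —b→ u5
  u3 = 0 | 0 :: ∅
  u4 = b.0 | 0 :: —b→ u3
  u5 = 0 | a.0 :: —a→ u3
LTS(Q): 6 reachable states
  v0 = b.c.(a.(0 | 0) + b.0 | a.0) :: —b→ v1
  v1 = c.(a.(0 | 0) + b.0 | a.0) :: —c→ v2
  v2 = a.(0 | 0) + b.0 | a.0 :: —a→ v3, —a→ v4, —b→ v5
  v3 = 0 | 0 :: ∅
  v4 = b.0 | 0 :: —b→ v3
  v5 = 0 | a.0 :: —a→ v3
Coarsest stable partition (strong bisimilarity classes):
  B0 = {u0, v0}
  B1 = {u1, v1}
  B2 = {u2, v2}
  B3 = {u3, v3}
  B4 = {u5, v5}
  B5 = {u4, v4}
u0 ∈ B0, v0 ∈ B0 → same block

P ~ Q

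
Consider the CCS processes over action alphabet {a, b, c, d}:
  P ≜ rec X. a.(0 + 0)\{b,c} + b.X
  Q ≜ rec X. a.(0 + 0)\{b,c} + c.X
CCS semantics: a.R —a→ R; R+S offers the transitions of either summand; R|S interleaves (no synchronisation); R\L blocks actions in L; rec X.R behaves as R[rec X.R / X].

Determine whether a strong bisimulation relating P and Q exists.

Reachable graph of P (2 states):
  s0 = rec X. a.(0 + 0)\{b,c} + b.X | ··a··> s1, ··b··> s0
  s1 = (0 + 0)\{b,c} | stopped
Reachable graph of Q (2 states):
  t0 = rec X. a.(0 + 0)\{b,c} + c.X | ··a··> t1, ··c··> t0
  t1 = (0 + 0)\{b,c} | stopped
Bisimilarity quotient blocks:
  B0 = {s0}
  B1 = {s1, t1}
  B2 = {t0}
s0 ∈ B0, t0 ∈ B2 → different blocks

P ≁ Q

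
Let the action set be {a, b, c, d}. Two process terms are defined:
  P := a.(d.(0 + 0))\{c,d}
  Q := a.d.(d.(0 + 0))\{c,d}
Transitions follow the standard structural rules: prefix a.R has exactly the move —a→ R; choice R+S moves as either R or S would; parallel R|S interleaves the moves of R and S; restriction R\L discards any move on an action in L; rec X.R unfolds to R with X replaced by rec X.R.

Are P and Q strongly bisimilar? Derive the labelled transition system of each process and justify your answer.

P ≁ Q

P's transition system — 2 states:
  u0 = a.(d.(0 + 0))\{c,d} ⊢ ··a··> u1
  u1 = (d.(0 + 0))\{c,d} ⊢ stopped
Q's transition system — 3 states:
  v0 = a.d.(d.(0 + 0))\{c,d} ⊢ ··a··> v1
  v1 = d.(d.(0 + 0))\{c,d} ⊢ ··d··> v2
  v2 = (d.(0 + 0))\{c,d} ⊢ stopped
Partition-refinement fixed point:
  B0 = {u0}
  B1 = {u1, v2}
  B2 = {v0}
  B3 = {v1}
u0 ∈ B0, v0 ∈ B2 → different blocks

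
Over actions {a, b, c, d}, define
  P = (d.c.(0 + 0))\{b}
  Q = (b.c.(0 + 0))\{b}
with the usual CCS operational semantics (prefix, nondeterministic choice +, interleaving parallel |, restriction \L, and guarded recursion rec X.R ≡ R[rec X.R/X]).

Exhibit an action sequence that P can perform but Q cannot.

Reachable graph of P (3 states):
  s0 = (d.c.(0 + 0))\{b} → =d=> s1
  s1 = (c.(0 + 0))\{b} → =c=> s2
  s2 = (0 + 0)\{b} → ∅
Reachable graph of Q (1 states):
  t0 = (b.c.(0 + 0))\{b} → ∅
Trace ⟨d⟩ through P, begin at {s0}:
  [1] d ⇒ {s1}
  P completes σ.
Trace ⟨d⟩ through Q, begin at {t0}:
  [1] d ⇒ no successor for Q

d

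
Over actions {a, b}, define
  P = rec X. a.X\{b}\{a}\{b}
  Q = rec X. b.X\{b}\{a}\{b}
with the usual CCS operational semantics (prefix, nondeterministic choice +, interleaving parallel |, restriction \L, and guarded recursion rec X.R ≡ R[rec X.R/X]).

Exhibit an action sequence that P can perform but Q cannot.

Reachable graph of P (2 states):
  m0 = rec X. a.X\{b}\{a}\{b} has moves ··a··> m1
  m1 = (rec X. a.X\{b}\{a}\{b})\{b}\{a}\{b} has moves deadlocked
Reachable graph of Q (2 states):
  n0 = rec X. b.X\{b}\{a}\{b} has moves ··b··> n1
  n1 = (rec X. b.X\{b}\{a}\{b})\{b}\{a}\{b} has moves deadlocked
Trace ⟨a⟩ through P, begin at {m0}:
  [1] a ⇒ {m1}
  P completes σ.
Trace ⟨a⟩ through Q, begin at {n0}:
  [1] a ⇒ ∅  — Q cannot continue

a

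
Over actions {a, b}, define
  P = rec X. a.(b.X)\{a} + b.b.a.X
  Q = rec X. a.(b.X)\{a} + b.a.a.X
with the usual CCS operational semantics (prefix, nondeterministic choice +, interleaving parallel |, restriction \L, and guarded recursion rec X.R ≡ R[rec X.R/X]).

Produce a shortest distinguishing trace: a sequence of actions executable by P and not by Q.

bb

Reachable graph of P (7 states):
  p0 = rec X. a.(b.X)\{a} + b.b.a.X ⊢ =a=> p1, =b=> p2
  p1 = (b.(rec X. a.(b.X)\{a} + b.b.a.X))\{a} ⊢ =b=> p3
  p2 = b.a.(rec X. a.(b.X)\{a} + b.b.a.X) ⊢ =b=> p4
  p3 = (rec X. a.(b.X)\{a} + b.b.a.X)\{a} ⊢ =b=> p5
  p4 = a.(rec X. a.(b.X)\{a} + b.b.a.X) ⊢ =a=> p0
  p5 = (b.a.(rec X. a.(b.X)\{a} + b.b.a.X))\{a} ⊢ =b=> p6
  p6 = (a.(rec X. a.(b.X)\{a} + b.b.a.X))\{a} ⊢ stopped
Reachable graph of Q (6 states):
  q0 = rec X. a.(b.X)\{a} + b.a.a.X ⊢ =a=> q1, =b=> q2
  q1 = (b.(rec X. a.(b.X)\{a} + b.a.a.X))\{a} ⊢ =b=> q3
  q2 = a.a.(rec X. a.(b.X)\{a} + b.a.a.X) ⊢ =a=> q4
  q3 = (rec X. a.(b.X)\{a} + b.a.a.X)\{a} ⊢ =b=> q5
  q4 = a.(rec X. a.(b.X)\{a} + b.a.a.X) ⊢ =a=> q0
  q5 = (a.a.(rec X. a.(b.X)\{a} + b.a.a.X))\{a} ⊢ stopped
Run σ = ⟨bb⟩ on P: start {p0}
  [1] b ⇒ {p2}
  [2] b ⇒ {p4}
  ✓ P
Run σ = ⟨bb⟩ on Q: start {q0}
  [1] b ⇒ {q2}
  [2] b ⇒ no successor for Q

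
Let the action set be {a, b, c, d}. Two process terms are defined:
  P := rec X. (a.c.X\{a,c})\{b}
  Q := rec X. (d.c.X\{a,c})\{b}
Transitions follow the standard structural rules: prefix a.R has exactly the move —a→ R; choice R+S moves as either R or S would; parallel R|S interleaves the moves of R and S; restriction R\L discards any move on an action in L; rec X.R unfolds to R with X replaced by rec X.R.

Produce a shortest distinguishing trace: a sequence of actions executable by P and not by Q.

P's transition system — 3 states:
  s0 = rec X. (a.c.X\{a,c})\{b} :: -a-> s1
  s1 = (c.(rec X. (a.c.X\{a,c})\{b})\{a,c})\{b} :: -c-> s2
  s2 = (rec X. (a.c.X\{a,c})\{b})\{a,c}\{b} :: stopped
Q's transition system — 4 states:
  t0 = rec X. (d.c.X\{a,c})\{b} :: -d-> t1
  t1 = (c.(rec X. (d.c.X\{a,c})\{b})\{a,c})\{b} :: -c-> t2
  t2 = (rec X. (d.c.X\{a,c})\{b})\{a,c}\{b} :: -d-> t3
  t3 = (c.(rec X. (d.c.X\{a,c})\{b})\{a,c})\{b}\{a,c}\{b} :: stopped
Executing a from P (initial set {s0}):
  after a @ step 1: {s1}
  P completes σ.
Executing a from Q (initial set {t0}):
  after a @ step 1: ∅  — Q cannot continue

a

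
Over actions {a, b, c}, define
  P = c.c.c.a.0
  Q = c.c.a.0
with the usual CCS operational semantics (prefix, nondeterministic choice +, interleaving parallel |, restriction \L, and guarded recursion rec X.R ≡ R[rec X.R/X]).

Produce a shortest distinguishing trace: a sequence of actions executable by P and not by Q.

LTS(P): 5 reachable states
  m0 = c.c.c.a.0 :: =c=> m1
  m1 = c.c.a.0 :: =c=> m2
  m2 = c.a.0 :: =c=> m3
  m3 = a.0 :: =a=> m4
  m4 = 0 :: (no moves)
LTS(Q): 4 reachable states
  n0 = c.c.a.0 :: =c=> n1
  n1 = c.a.0 :: =c=> n2
  n2 = a.0 :: =a=> n3
  n3 = 0 :: (no moves)
Trace ⟨ccc⟩ through P, begin at {m0}:
  [1] c ⇒ {m1}
  [2] c ⇒ {m2}
  [3] c ⇒ {m3}
  ✓ P
Trace ⟨ccc⟩ through Q, begin at {n0}:
  [1] c ⇒ {n1}
  [2] c ⇒ {n2}
  [3] c ⇒ no successor for Q

ccc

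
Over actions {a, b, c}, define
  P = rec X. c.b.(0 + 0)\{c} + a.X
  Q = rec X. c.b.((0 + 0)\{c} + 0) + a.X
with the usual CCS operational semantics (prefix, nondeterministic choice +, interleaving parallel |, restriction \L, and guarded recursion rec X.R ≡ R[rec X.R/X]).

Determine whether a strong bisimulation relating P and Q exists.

bisimilar

LTS(P): 3 reachable states
  s0 = rec X. c.b.(0 + 0)\{c} + a.X | —a→ s0, —c→ s1
  s1 = b.(0 + 0)\{c} | —b→ s2
  s2 = (0 + 0)\{c} | deadlocked
LTS(Q): 3 reachable states
  t0 = rec X. c.b.((0 + 0)\{c} + 0) + a.X | —a→ t0, —c→ t1
  t1 = b.((0 + 0)\{c} + 0) | —b→ t2
  t2 = (0 + 0)\{c} + 0 | deadlocked
Bisimilarity quotient blocks:
  B0 = {s0, t0}
  B1 = {s1, t1}
  B2 = {s2, t2}
s0 ∈ B0, t0 ∈ B0 → same block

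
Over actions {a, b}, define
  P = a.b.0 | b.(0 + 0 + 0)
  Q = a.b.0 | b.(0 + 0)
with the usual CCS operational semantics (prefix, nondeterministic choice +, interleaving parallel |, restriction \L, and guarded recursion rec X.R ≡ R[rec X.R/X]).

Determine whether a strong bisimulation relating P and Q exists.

LTS(P): 6 reachable states
  s0 = a.b.0 | b.(0 + 0 + 0) | --a--▸ s1, --b--▸ s2
  s1 = b.0 | b.(0 + 0 + 0) | --b--▸ s3, --b--▸ s4
  s2 = a.b.0 | (0 + 0 + 0) | --a--▸ s4
  s3 = 0 | b.(0 + 0 + 0) | --b--▸ s5
  s4 = b.0 | (0 + 0 + 0) | --b--▸ s5
  s5 = 0 | (0 + 0 + 0) | (no moves)
LTS(Q): 6 reachable states
  t0 = a.b.0 | b.(0 + 0) | --a--▸ t1, --b--▸ t2
  t1 = b.0 | b.(0 + 0) | --b--▸ t3, --b--▸ t4
  t2 = a.b.0 | (0 + 0) | --a--▸ t4
  t3 = 0 | b.(0 + 0) | --b--▸ t5
  t4 = b.0 | (0 + 0) | --b--▸ t5
  t5 = 0 | (0 + 0) | (no moves)
Bisimilarity quotient blocks:
  B0 = {s0, t0}
  B1 = {s1, t1}
  B2 = {s3, s4, t3, t4}
  B3 = {s5, t5}
  B4 = {s2, t2}
s0 ∈ B0, t0 ∈ B0 → same block

bisimilar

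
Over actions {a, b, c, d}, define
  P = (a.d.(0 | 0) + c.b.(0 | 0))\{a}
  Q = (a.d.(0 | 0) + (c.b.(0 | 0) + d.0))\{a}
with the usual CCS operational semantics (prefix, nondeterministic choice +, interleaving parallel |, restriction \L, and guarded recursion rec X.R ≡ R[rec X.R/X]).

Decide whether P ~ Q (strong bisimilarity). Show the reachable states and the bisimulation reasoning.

LTS(P): 3 reachable states
  s0 = (a.d.(0 | 0) + c.b.(0 | 0))\{a} has moves -c-> s1
  s1 = (b.(0 | 0))\{a} has moves -b-> s2
  s2 = (0 | 0)\{a} has moves (no moves)
LTS(Q): 4 reachable states
  t0 = (a.d.(0 | 0) + (c.b.(0 | 0) + d.0))\{a} has moves -c-> t1, -d-> t2
  t1 = (b.(0 | 0))\{a} has moves -b-> t3
  t2 = 0\{a} has moves (no moves)
  t3 = (0 | 0)\{a} has moves (no moves)
Bisimilarity quotient blocks:
  B0 = {s0}
  B1 = {s1, t1}
  B2 = {s2, t2, t3}
  B3 = {t0}
s0 ∈ B0, t0 ∈ B3 → different blocks

P ≁ Q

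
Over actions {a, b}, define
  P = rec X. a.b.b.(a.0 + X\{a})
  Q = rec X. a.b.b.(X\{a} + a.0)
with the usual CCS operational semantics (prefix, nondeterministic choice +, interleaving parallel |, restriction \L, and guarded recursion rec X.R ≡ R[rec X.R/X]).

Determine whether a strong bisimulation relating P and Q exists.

P's transition system — 5 states:
  p0 = rec X. a.b.b.(a.0 + X\{a}) → ··a··> p1
  p1 = b.b.(a.0 + (rec X. a.b.b.(a.0 + X\{a}))\{a}) → ··b··> p2
  p2 = b.(a.0 + (rec X. a.b.b.(a.0 + X\{a}))\{a}) → ··b··> p3
  p3 = a.0 + (rec X. a.b.b.(a.0 + X\{a}))\{a} → ··a··> p4
  p4 = 0 → deadlocked
Q's transition system — 5 states:
  q0 = rec X. a.b.b.(X\{a} + a.0) → ··a··> q1
  q1 = b.b.((rec X. a.b.b.(X\{a} + a.0))\{a} + a.0) → ··b··> q2
  q2 = b.((rec X. a.b.b.(X\{a} + a.0))\{a} + a.0) → ··b··> q3
  q3 = (rec X. a.b.b.(X\{a} + a.0))\{a} + a.0 → ··a··> q4
  q4 = 0 → deadlocked
Bisimilarity quotient blocks:
  B0 = {p0, q0}
  B1 = {p1, q1}
  B2 = {p2, q2}
  B3 = {p3, q3}
  B4 = {p4, q4}
p0 ∈ B0, q0 ∈ B0 → same block

YES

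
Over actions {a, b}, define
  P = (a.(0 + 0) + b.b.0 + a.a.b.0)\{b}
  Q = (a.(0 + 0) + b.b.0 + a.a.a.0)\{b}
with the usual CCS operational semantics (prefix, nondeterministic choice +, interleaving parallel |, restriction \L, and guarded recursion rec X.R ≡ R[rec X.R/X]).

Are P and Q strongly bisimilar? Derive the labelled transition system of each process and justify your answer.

LTS(P): 4 reachable states
  m0 = (a.(0 + 0) + b.b.0 + a.a.b.0)\{b} ⊢ ··a··> m1, ··a··> m2
  m1 = (0 + 0)\{b} ⊢ (no moves)
  m2 = (a.b.0)\{b} ⊢ ··a··> m3
  m3 = (b.0)\{b} ⊢ (no moves)
LTS(Q): 5 reachable states
  n0 = (a.(0 + 0) + b.b.0 + a.a.a.0)\{b} ⊢ ··a··> n1, ··a··> n2
  n1 = (0 + 0)\{b} ⊢ (no moves)
  n2 = (a.a.0)\{b} ⊢ ··a··> n3
  n3 = (a.0)\{b} ⊢ ··a··> n4
  n4 = 0\{b} ⊢ (no moves)
Partition-refinement fixed point:
  B0 = {m0}
  B1 = {m1, m3, n1, n4}
  B2 = {m2, n3}
  B3 = {n0}
  B4 = {n2}
m0 ∈ B0, n0 ∈ B3 → different blocks

P ≁ Q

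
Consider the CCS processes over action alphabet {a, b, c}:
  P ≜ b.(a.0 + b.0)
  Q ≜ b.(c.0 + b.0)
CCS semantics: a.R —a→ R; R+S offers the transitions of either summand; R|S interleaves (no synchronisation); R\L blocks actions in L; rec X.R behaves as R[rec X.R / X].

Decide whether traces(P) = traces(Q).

Reachable graph of P (3 states):
  s0 = b.(a.0 + b.0) :: ··b··> s1
  s1 = a.0 + b.0 :: ··a··> s2, ··b··> s2
  s2 = 0 :: deadlocked
Reachable graph of Q (3 states):
  t0 = b.(c.0 + b.0) :: ··b··> t1
  t1 = c.0 + b.0 :: ··b··> t2, ··c··> t2
  t2 = 0 :: deadlocked
Run σ = ⟨ba⟩ on P: start {s0}
  step 1 (b): {s1}
  step 2 (a): {s2}
  — P admits the full trace.
Run σ = ⟨ba⟩ on Q: start {t0}
  step 1 (b): {t1}
  step 2 (a): ∅ (Q stuck)

trace-distinct — witness ⟨ba⟩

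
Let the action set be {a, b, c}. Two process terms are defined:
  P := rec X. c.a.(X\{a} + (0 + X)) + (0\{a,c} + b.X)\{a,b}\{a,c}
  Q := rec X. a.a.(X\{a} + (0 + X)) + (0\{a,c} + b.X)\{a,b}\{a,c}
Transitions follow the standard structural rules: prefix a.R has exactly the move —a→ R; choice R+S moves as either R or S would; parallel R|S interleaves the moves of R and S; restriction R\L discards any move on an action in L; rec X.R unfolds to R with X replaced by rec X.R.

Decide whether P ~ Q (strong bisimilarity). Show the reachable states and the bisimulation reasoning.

NO

LTS(P): 4 reachable states
  m0 = rec X. c.a.(X\{a} + (0 + X)) + (0\{a,c} + b.X)\{a,b}\{a,c} :: —c→ m1
  m1 = a.((rec X. c.a.(X\{a} + (0 + X)) + (0\{a,c} + b.X)\{a,b}\{a,c})\{a} + (0 + (rec X. c.a.(X\{a} + (0 + X)) + (0\{a,c} + b.X)\{a,b}\{a,c}))) :: —a→ m2
  m2 = (rec X. c.a.(X\{a} + (0 + X)) + (0\{a,c} + b.X)\{a,b}\{a,c})\{a} + (0 + (rec X. c.a.(X\{a} + (0 + X)) + (0\{a,c} + b.X)\{a,b}\{a,c})) :: —c→ m1, —c→ m3
  m3 = (a.((rec X. c.a.(X\{a} + (0 + X)) + (0\{a,c} + b.X)\{a,b}\{a,c})\{a} + (0 + (rec X. c.a.(X\{a} + (0 + X)) + (0\{a,c} + b.X)\{a,b}\{a,c}))))\{a} :: deadlocked
LTS(Q): 3 reachable states
  n0 = rec X. a.a.(X\{a} + (0 + X)) + (0\{a,c} + b.X)\{a,b}\{a,c} :: —a→ n1
  n1 = a.((rec X. a.a.(X\{a} + (0 + X)) + (0\{a,c} + b.X)\{a,b}\{a,c})\{a} + (0 + (rec X. a.a.(X\{a} + (0 + X)) + (0\{a,c} + b.X)\{a,b}\{a,c}))) :: —a→ n2
  n2 = (rec X. a.a.(X\{a} + (0 + X)) + (0\{a,c} + b.X)\{a,b}\{a,c})\{a} + (0 + (rec X. a.a.(X\{a} + (0 + X)) + (0\{a,c} + b.X)\{a,b}\{a,c})) :: —a→ n1
Coarsest stable partition (strong bisimilarity classes):
  B0 = {m0}
  B1 = {m1}
  B2 = {m2}
  B3 = {m3}
  B4 = {n0, n1, n2}
m0 ∈ B0, n0 ∈ B4 → different blocks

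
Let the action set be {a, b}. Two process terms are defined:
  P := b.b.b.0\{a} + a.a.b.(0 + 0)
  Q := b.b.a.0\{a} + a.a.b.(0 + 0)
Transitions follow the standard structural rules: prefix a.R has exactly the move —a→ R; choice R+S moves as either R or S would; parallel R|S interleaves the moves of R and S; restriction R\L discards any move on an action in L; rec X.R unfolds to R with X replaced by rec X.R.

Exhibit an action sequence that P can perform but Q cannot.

P's transition system — 7 states:
  s0 = b.b.b.0\{a} + a.a.b.(0 + 0) :: -a-> s1, -b-> s2
  s1 = a.b.(0 + 0) :: -a-> s3
  s2 = b.b.0\{a} :: -b-> s4
  s3 = b.(0 + 0) :: -b-> s5
  s4 = b.0\{a} :: -b-> s6
  s5 = 0 + 0 :: deadlocked
  s6 = 0\{a} :: deadlocked
Q's transition system — 7 states:
  t0 = b.b.a.0\{a} + a.a.b.(0 + 0) :: -a-> t1, -b-> t2
  t1 = a.b.(0 + 0) :: -a-> t3
  t2 = b.a.0\{a} :: -b-> t4
  t3 = b.(0 + 0) :: -b-> t5
  t4 = a.0\{a} :: -a-> t6
  t5 = 0 + 0 :: deadlocked
  t6 = 0\{a} :: deadlocked
Run σ = ⟨bbb⟩ on P: start {s0}
  [1] b ⇒ {s2}
  [2] b ⇒ {s4}
  [3] b ⇒ {s6}
  ✓ P
Run σ = ⟨bbb⟩ on Q: start {t0}
  [1] b ⇒ {t2}
  [2] b ⇒ {t4}
  [3] b ⇒ no successor for Q

bbb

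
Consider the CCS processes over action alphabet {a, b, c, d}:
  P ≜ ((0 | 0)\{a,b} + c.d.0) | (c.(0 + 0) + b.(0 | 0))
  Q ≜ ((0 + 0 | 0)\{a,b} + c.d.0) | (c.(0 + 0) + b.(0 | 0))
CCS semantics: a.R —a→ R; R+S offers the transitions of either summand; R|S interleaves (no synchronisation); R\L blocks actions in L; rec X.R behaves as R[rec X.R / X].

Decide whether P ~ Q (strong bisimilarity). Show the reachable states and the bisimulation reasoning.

bisimilar

P's transition system — 9 states:
  p0 = ((0 | 0)\{a,b} + c.d.0) | (c.(0 + 0) + b.(0 | 0)) ⊢ —b→ p1, —c→ p2, —c→ p3
  p1 = ((0 | 0)\{a,b} + c.d.0) | (0 | 0) ⊢ —c→ p4
  p2 = ((0 | 0)\{a,b} + c.d.0) | (0 + 0) ⊢ —c→ p5
  p3 = d.0 | (c.(0 + 0) + b.(0 | 0)) ⊢ —b→ p4, —c→ p5, —d→ p6
  p4 = d.0 | (0 | 0) ⊢ —d→ p7
  p5 = d.0 | (0 + 0) ⊢ —d→ p8
  p6 = 0 | (c.(0 + 0) + b.(0 | 0)) ⊢ —b→ p7, —c→ p8
  p7 = 0 | (0 | 0) ⊢ stopped
  p8 = 0 | (0 + 0) ⊢ stopped
Q's transition system — 9 states:
  q0 = ((0 + 0 | 0)\{a,b} + c.d.0) | (c.(0 + 0) + b.(0 | 0)) ⊢ —b→ q1, —c→ q2, —c→ q3
  q1 = ((0 + 0 | 0)\{a,b} + c.d.0) | (0 | 0) ⊢ —c→ q4
  q2 = ((0 + 0 | 0)\{a,b} + c.d.0) | (0 + 0) ⊢ —c→ q5
  q3 = d.0 | (c.(0 + 0) + b.(0 | 0)) ⊢ —b→ q4, —c→ q5, —d→ q6
  q4 = d.0 | (0 | 0) ⊢ —d→ q7
  q5 = d.0 | (0 + 0) ⊢ —d→ q8
  q6 = 0 | (c.(0 + 0) + b.(0 | 0)) ⊢ —b→ q7, —c→ q8
  q7 = 0 | (0 | 0) ⊢ stopped
  q8 = 0 | (0 + 0) ⊢ stopped
Bisimilarity quotient blocks:
  B0 = {p0, q0}
  B1 = {p1, p2, q1, q2}
  B2 = {p4, p5, q4, q5}
  B3 = {p7, p8, q7, q8}
  B4 = {p3, q3}
  B5 = {p6, q6}
p0 ∈ B0, q0 ∈ B0 → same block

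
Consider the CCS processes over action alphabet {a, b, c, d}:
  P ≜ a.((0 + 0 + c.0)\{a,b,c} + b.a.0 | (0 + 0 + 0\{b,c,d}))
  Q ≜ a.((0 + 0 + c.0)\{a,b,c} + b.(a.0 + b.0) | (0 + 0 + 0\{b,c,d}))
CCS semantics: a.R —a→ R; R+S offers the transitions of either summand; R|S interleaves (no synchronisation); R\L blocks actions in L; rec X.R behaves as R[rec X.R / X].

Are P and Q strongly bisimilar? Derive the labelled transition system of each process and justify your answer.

Reachable graph of P (4 states):
  p0 = a.((0 + 0 + c.0)\{a,b,c} + b.a.0 | (0 + 0 + 0\{b,c,d})) ⊢ —a→ p1
  p1 = (0 + 0 + c.0)\{a,b,c} + b.a.0 | (0 + 0 + 0\{b,c,d}) ⊢ —b→ p2
  p2 = a.0 | (0 + 0 + 0\{b,c,d}) ⊢ —a→ p3
  p3 = 0 | (0 + 0 + 0\{b,c,d}) ⊢ (no moves)
Reachable graph of Q (4 states):
  q0 = a.((0 + 0 + c.0)\{a,b,c} + b.(a.0 + b.0) | (0 + 0 + 0\{b,c,d})) ⊢ —a→ q1
  q1 = (0 + 0 + c.0)\{a,b,c} + b.(a.0 + b.0) | (0 + 0 + 0\{b,c,d}) ⊢ —b→ q2
  q2 = (a.0 + b.0) | (0 + 0 + 0\{b,c,d}) ⊢ —a→ q3, —b→ q3
  q3 = 0 | (0 + 0 + 0\{b,c,d}) ⊢ (no moves)
Bisimilarity quotient blocks:
  B0 = {p0}
  B1 = {p1}
  B2 = {p2}
  B3 = {p3, q3}
  B4 = {q0}
  B5 = {q1}
  B6 = {q2}
p0 ∈ B0, q0 ∈ B4 → different blocks

P ≁ Q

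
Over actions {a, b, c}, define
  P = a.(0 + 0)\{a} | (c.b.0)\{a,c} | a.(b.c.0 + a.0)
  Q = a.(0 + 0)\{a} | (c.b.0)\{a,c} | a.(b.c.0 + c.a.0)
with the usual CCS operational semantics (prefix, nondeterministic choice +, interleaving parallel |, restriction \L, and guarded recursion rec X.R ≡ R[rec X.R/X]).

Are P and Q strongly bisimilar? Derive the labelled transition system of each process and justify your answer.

NO

Reachable graph of P (8 states):
  s0 = a.(0 + 0)\{a} | (c.b.0)\{a,c} | a.(b.c.0 + a.0) → —a→ s1, —a→ s2
  s1 = (0 + 0)\{a} | (c.b.0)\{a,c} | a.(b.c.0 + a.0) → —a→ s3
  s2 = a.(0 + 0)\{a} | (c.b.0)\{a,c} | (b.c.0 + a.0) → —a→ s3, —a→ s4, —b→ s5
  s3 = (0 + 0)\{a} | (c.b.0)\{a,c} | (b.c.0 + a.0) → —a→ s6, —b→ s7
  s4 = a.(0 + 0)\{a} | (c.b.0)\{a,c} | 0 → —a→ s6
  s5 = a.(0 + 0)\{a} | (c.b.0)\{a,c} | c.0 → —a→ s7, —c→ s4
  s6 = (0 + 0)\{a} | (c.b.0)\{a,c} | 0 → ·
  s7 = (0 + 0)\{a} | (c.b.0)\{a,c} | c.0 → —c→ s6
Reachable graph of Q (10 states):
  t0 = a.(0 + 0)\{a} | (c.b.0)\{a,c} | a.(b.c.0 + c.a.0) → —a→ t1, —a→ t2
  t1 = (0 + 0)\{a} | (c.b.0)\{a,c} | a.(b.c.0 + c.a.0) → —a→ t3
  t2 = a.(0 + 0)\{a} | (c.b.0)\{a,c} | (b.c.0 + c.a.0) → —a→ t3, —b→ t4, —c→ t5
  t3 = (0 + 0)\{a} | (c.b.0)\{a,c} | (b.c.0 + c.a.0) → —b→ t6, —c→ t7
  t4 = a.(0 + 0)\{a} | (c.b.0)\{a,c} | c.0 → —a→ t6, —c→ t8
  t5 = a.(0 + 0)\{a} | (c.b.0)\{a,c} | a.0 → —a→ t7, —a→ t8
  t6 = (0 + 0)\{a} | (c.b.0)\{a,c} | c.0 → —c→ t9
  t7 = (0 + 0)\{a} | (c.b.0)\{a,c} | a.0 → —a→ t9
  t8 = a.(0 + 0)\{a} | (c.b.0)\{a,c} | 0 → —a→ t9
  t9 = (0 + 0)\{a} | (c.b.0)\{a,c} | 0 → ·
Partition-refinement fixed point:
  B0 = {s0}
  B1 = {s1}
  B2 = {s3}
  B3 = {s7, t6}
  B4 = {s6, t9}
  B5 = {s2}
  B6 = {s5, t4}
  B7 = {s4, t7, t8}
  B8 = {t0}
  B9 = {t2}
  B10 = {t5}
  B11 = {t3}
  B12 = {t1}
s0 ∈ B0, t0 ∈ B8 → different blocks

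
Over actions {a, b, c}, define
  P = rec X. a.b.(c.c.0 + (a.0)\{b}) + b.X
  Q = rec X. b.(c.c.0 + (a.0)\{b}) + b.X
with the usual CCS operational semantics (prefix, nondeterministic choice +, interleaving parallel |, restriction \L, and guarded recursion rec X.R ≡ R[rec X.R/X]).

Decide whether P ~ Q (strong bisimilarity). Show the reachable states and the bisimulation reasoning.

not bisimilar

Reachable graph of P (6 states):
  m0 = rec X. a.b.(c.c.0 + (a.0)\{b}) + b.X | ··a··> m1, ··b··> m0
  m1 = b.(c.c.0 + (a.0)\{b}) | ··b··> m2
  m2 = c.c.0 + (a.0)\{b} | ··a··> m3, ··c··> m4
  m3 = 0\{b} | ∅
  m4 = c.0 | ··c··> m5
  m5 = 0 | ∅
Reachable graph of Q (5 states):
  n0 = rec X. b.(c.c.0 + (a.0)\{b}) + b.X | ··b··> n0, ··b··> n1
  n1 = c.c.0 + (a.0)\{b} | ··a··> n2, ··c··> n3
  n2 = 0\{b} | ∅
  n3 = c.0 | ··c··> n4
  n4 = 0 | ∅
Coarsest stable partition (strong bisimilarity classes):
  B0 = {m0}
  B1 = {m1}
  B2 = {m2, n1}
  B3 = {m4, n3}
  B4 = {m3, m5, n2, n4}
  B5 = {n0}
m0 ∈ B0, n0 ∈ B5 → different blocks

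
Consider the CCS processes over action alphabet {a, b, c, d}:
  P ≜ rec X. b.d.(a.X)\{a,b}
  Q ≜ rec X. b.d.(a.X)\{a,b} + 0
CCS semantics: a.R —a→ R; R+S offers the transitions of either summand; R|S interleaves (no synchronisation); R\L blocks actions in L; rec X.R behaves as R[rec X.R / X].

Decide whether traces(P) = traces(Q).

P's transition system — 3 states:
  u0 = rec X. b.d.(a.X)\{a,b} has moves =b=> u1
  u1 = d.(a.(rec X. b.d.(a.X)\{a,b}))\{a,b} has moves =d=> u2
  u2 = (a.(rec X. b.d.(a.X)\{a,b}))\{a,b} has moves ∅
Q's transition system — 3 states:
  v0 = rec X. b.d.(a.X)\{a,b} + 0 has moves =b=> v1
  v1 = d.(a.(rec X. b.d.(a.X)\{a,b} + 0))\{a,b} has moves =d=> v2
  v2 = (a.(rec X. b.d.(a.X)\{a,b} + 0))\{a,b} has moves ∅
Bisimilarity quotient blocks:
  B0 = {u0, v0}
  B1 = {u1, v1}
  B2 = {u2, v2}
u0 ∈ B0, v0 ∈ B0 → same block
Bisimilar ⇒ trace-equivalent.

trace-equivalent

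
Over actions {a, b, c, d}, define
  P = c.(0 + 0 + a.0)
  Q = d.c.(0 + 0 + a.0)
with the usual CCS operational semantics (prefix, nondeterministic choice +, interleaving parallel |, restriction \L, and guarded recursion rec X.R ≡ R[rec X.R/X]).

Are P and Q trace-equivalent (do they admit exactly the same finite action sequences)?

trace-distinct — witness ⟨c⟩

P's transition system — 3 states:
  s0 = c.(0 + 0 + a.0) | =c=> s1
  s1 = 0 + 0 + a.0 | =a=> s2
  s2 = 0 | stopped
Q's transition system — 4 states:
  t0 = d.c.(0 + 0 + a.0) | =d=> t1
  t1 = c.(0 + 0 + a.0) | =c=> t2
  t2 = 0 + 0 + a.0 | =a=> t3
  t3 = 0 | stopped
Run σ = ⟨c⟩ on P: start {s0}
  [1] c ⇒ {s1}
  — P admits the full trace.
Run σ = ⟨c⟩ on Q: start {t0}
  [1] c ⇒ no successor for Q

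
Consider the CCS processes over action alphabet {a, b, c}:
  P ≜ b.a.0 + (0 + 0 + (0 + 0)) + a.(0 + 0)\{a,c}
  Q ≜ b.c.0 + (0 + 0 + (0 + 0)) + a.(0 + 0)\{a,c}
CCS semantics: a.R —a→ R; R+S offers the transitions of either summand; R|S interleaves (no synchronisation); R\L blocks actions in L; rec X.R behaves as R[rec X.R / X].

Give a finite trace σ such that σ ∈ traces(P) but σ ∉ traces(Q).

ba

LTS(P): 4 reachable states
  u0 = b.a.0 + (0 + 0 + (0 + 0)) + a.(0 + 0)\{a,c} ⊢ -a-> u1, -b-> u2
  u1 = (0 + 0)\{a,c} ⊢ ∅
  u2 = a.0 ⊢ -a-> u3
  u3 = 0 ⊢ ∅
LTS(Q): 4 reachable states
  v0 = b.c.0 + (0 + 0 + (0 + 0)) + a.(0 + 0)\{a,c} ⊢ -a-> v1, -b-> v2
  v1 = (0 + 0)\{a,c} ⊢ ∅
  v2 = c.0 ⊢ -c-> v3
  v3 = 0 ⊢ ∅
Executing ba from P (initial set {u0}):
  [1] b ⇒ {u2}
  [2] a ⇒ {u3}
  P completes σ.
Executing ba from Q (initial set {v0}):
  [1] b ⇒ {v2}
  [2] a ⇒ ∅ (Q stuck)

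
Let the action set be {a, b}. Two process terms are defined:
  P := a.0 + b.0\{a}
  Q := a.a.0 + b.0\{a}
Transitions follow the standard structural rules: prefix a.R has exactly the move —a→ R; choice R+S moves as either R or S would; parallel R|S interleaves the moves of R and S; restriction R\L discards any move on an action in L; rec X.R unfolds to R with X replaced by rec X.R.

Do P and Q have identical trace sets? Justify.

P's transition system — 3 states:
  p0 = a.0 + b.0\{a} :: -a-> p1, -b-> p2
  p1 = 0 :: stopped
  p2 = 0\{a} :: stopped
Q's transition system — 4 states:
  q0 = a.a.0 + b.0\{a} :: -a-> q1, -b-> q2
  q1 = a.0 :: -a-> q3
  q2 = 0\{a} :: stopped
  q3 = 0 :: stopped
Run σ = ⟨aa⟩ on Q: start {q0}
  after a @ step 1: {q1}
  after a @ step 2: {q3}
  Q completes σ.
Run σ = ⟨aa⟩ on P: start {p0}
  after a @ step 1: {p1}
  after a @ step 2: ∅  — P cannot continue

traces(P) ≠ traces(Q) — witness ⟨aa⟩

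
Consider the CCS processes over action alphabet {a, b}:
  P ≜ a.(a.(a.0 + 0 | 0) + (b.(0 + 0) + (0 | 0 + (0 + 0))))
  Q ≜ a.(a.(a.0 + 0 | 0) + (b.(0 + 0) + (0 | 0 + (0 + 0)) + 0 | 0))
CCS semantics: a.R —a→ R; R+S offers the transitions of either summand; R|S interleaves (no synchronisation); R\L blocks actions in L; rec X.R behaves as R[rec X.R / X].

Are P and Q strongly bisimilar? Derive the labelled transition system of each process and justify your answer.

YES

P's transition system — 5 states:
  m0 = a.(a.(a.0 + 0 | 0) + (b.(0 + 0) + (0 | 0 + (0 + 0)))) :: —a→ m1
  m1 = a.(a.0 + 0 | 0) + (b.(0 + 0) + (0 | 0 + (0 + 0))) :: —a→ m2, —b→ m3
  m2 = a.0 + 0 | 0 :: —a→ m4
  m3 = 0 + 0 :: ·
  m4 = 0 :: ·
Q's transition system — 5 states:
  n0 = a.(a.(a.0 + 0 | 0) + (b.(0 + 0) + (0 | 0 + (0 + 0)) + 0 | 0)) :: —a→ n1
  n1 = a.(a.0 + 0 | 0) + (b.(0 + 0) + (0 | 0 + (0 + 0)) + 0 | 0) :: —a→ n2, —b→ n3
  n2 = a.0 + 0 | 0 :: —a→ n4
  n3 = 0 + 0 :: ·
  n4 = 0 :: ·
Partition-refinement fixed point:
  B0 = {m0, n0}
  B1 = {m1, n1}
  B2 = {m2, n2}
  B3 = {m3, m4, n3, n4}
m0 ∈ B0, n0 ∈ B0 → same block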